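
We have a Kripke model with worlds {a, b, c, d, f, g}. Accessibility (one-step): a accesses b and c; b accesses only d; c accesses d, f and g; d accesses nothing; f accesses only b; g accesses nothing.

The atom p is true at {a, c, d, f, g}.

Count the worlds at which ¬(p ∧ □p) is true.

a: p ∧ □p is F. ✓
b: p ∧ □p is F. ✓
c: p ∧ □p is T. ✗
d: p ∧ □p is T. ✗
f: p ∧ □p is F. ✓
g: p ∧ □p is T. ✗
Satisfying worlds: {a, b, f}.

3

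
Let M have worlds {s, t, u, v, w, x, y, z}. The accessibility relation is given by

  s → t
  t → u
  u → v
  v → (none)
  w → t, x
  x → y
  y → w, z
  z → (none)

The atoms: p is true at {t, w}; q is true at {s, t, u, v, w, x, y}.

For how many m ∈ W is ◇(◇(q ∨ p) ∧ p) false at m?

s: successors {t}; ◇(q ∨ p) ∧ p there: t:T. ✓
t: successors {u}; ◇(q ∨ p) ∧ p there: u:F. ✗
u: successors {v}; ◇(q ∨ p) ∧ p there: v:F. ✗
v: no successors, so ◇(◇(q ∨ p) ∧ p) fails. ✗
w: successors {t, x}; ◇(q ∨ p) ∧ p there: t:T, x:F. ✓
x: successors {y}; ◇(q ∨ p) ∧ p there: y:F. ✗
y: successors {w, z}; ◇(q ∨ p) ∧ p there: w:T, z:F. ✓
z: no successors, so ◇(◇(q ∨ p) ∧ p) fails. ✗
Satisfying worlds: {s, w, y}.
So ◇(◇(q ∨ p) ∧ p) fails at the other 5 worlds.

5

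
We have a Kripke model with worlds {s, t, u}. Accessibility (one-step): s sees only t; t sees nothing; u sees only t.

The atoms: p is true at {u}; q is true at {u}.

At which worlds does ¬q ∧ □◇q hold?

s: ¬q is T, □◇q is F. ✗
t: ¬q is T, □◇q is T. ✓
u: ¬q is F, □◇q is F. ✗

{t}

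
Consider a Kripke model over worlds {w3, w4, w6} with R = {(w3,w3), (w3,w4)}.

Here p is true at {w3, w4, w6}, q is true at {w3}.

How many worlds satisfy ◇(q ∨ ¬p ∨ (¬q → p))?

1

w3: successors {w3, w4}; q ∨ ¬p ∨ (¬q → p) there: w3:T, w4:T. ✓
w4: no successors, so ◇(q ∨ ¬p ∨ (¬q → p)) fails. ✗
w6: no successors, so ◇(q ∨ ¬p ∨ (¬q → p)) fails. ✗
Satisfying worlds: {w3}.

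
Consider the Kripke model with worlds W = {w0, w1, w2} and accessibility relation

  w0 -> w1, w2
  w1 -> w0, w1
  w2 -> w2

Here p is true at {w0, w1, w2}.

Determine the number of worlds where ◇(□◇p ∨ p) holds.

w0: successors {w1, w2}; □◇p ∨ p there: w1:T, w2:T. ✓
w1: successors {w0, w1}; □◇p ∨ p there: w0:T, w1:T. ✓
w2: successors {w2}; □◇p ∨ p there: w2:T. ✓
Satisfying worlds: {w0, w1, w2}.

3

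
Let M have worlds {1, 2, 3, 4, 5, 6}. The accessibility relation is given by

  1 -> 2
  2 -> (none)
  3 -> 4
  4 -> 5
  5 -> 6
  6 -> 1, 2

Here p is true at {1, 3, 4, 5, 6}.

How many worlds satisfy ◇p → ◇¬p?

3

1: ◇p is F, ◇¬p is T. ✓
2: ◇p is F, ◇¬p is F. ✓
3: ◇p is T, ◇¬p is F. ✗
4: ◇p is T, ◇¬p is F. ✗
5: ◇p is T, ◇¬p is F. ✗
6: ◇p is T, ◇¬p is T. ✓
Satisfying worlds: {1, 2, 6}.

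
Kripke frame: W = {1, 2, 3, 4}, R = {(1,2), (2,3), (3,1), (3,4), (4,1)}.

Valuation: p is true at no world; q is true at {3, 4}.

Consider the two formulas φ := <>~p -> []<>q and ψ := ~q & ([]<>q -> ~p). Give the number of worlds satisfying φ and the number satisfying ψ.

For <>~p -> []<>q:
1: <>~p is T, []<>q is T. ✓
2: <>~p is T, []<>q is T. ✓
3: <>~p is T, []<>q is F. ✗
4: <>~p is T, []<>q is F. ✗
— 2 worlds.
For ~q & ([]<>q -> ~p):
1: ~q is T, []<>q -> ~p is T. ✓
2: ~q is T, []<>q -> ~p is T. ✓
3: ~q is F, []<>q -> ~p is T. ✗
4: ~q is F, []<>q -> ~p is T. ✗
— 2 worlds.

2 and 2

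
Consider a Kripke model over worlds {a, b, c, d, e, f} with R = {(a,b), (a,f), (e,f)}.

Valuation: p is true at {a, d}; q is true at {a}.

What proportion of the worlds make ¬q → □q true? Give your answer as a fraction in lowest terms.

5/6

a: ¬q is F, □q is F. ✓
b: ¬q is T, □q is T. ✓
c: ¬q is T, □q is T. ✓
d: ¬q is T, □q is T. ✓
e: ¬q is T, □q is F. ✗
f: ¬q is T, □q is T. ✓
That's 5 of 6 worlds, so 5/6.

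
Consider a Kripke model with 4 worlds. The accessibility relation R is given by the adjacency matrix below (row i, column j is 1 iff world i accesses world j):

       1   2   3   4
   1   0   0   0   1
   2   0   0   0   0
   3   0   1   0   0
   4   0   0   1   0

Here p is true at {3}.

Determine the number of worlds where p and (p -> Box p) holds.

1: p is F, p -> Box p is T. ✗
2: p is F, p -> Box p is T. ✗
3: p is T, p -> Box p is F. ✗
4: p is F, p -> Box p is T. ✗
Satisfying worlds: ∅.

0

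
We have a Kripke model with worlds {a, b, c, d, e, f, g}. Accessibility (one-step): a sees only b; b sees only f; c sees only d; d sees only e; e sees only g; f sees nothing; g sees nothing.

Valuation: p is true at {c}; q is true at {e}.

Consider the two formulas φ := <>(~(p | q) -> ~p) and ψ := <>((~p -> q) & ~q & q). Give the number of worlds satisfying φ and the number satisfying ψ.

For <>(~(p | q) -> ~p):
a: successors {b}; ~(p | q) -> ~p there: b:T. ✓
b: successors {f}; ~(p | q) -> ~p there: f:T. ✓
c: successors {d}; ~(p | q) -> ~p there: d:T. ✓
d: successors {e}; ~(p | q) -> ~p there: e:T. ✓
e: successors {g}; ~(p | q) -> ~p there: g:T. ✓
f: no successors, so <>(~(p | q) -> ~p) fails. ✗
g: no successors, so <>(~(p | q) -> ~p) fails. ✗
— 5 worlds.
For <>((~p -> q) & ~q & q):
a: successors {b}; (~p -> q) & ~q & q there: b:F. ✗
b: successors {f}; (~p -> q) & ~q & q there: f:F. ✗
c: successors {d}; (~p -> q) & ~q & q there: d:F. ✗
d: successors {e}; (~p -> q) & ~q & q there: e:F. ✗
e: successors {g}; (~p -> q) & ~q & q there: g:F. ✗
f: no successors, so <>((~p -> q) & ~q & q) fails. ✗
g: no successors, so <>((~p -> q) & ~q & q) fails. ✗
— 0 worlds.

5 and 0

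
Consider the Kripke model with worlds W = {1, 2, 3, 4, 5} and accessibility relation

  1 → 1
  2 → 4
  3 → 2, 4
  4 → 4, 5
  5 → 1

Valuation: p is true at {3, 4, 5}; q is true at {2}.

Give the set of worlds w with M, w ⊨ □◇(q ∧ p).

∅

1: successors {1}; ◇(q ∧ p) there: 1:F. ✗
2: successors {4}; ◇(q ∧ p) there: 4:F. ✗
3: successors {2, 4}; ◇(q ∧ p) there: 2:F, 4:F. ✗
4: successors {4, 5}; ◇(q ∧ p) there: 4:F, 5:F. ✗
5: successors {1}; ◇(q ∧ p) there: 1:F. ✗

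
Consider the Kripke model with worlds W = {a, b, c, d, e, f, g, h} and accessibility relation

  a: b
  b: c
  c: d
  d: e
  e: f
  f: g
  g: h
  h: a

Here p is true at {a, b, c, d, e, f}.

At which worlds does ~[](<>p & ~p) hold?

a: [](<>p & ~p) is F. ✓
b: [](<>p & ~p) is F. ✓
c: [](<>p & ~p) is F. ✓
d: [](<>p & ~p) is F. ✓
e: [](<>p & ~p) is F. ✓
f: [](<>p & ~p) is F. ✓
g: [](<>p & ~p) is T. ✗
h: [](<>p & ~p) is F. ✓

{a, b, c, d, e, f, h}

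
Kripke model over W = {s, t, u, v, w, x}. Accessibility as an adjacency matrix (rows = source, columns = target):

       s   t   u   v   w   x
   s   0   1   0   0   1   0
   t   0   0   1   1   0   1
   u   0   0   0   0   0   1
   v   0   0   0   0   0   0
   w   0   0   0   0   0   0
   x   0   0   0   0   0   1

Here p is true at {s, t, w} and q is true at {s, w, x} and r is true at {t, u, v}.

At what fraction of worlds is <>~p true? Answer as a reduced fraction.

s: successors {t, w}; ~p there: t:F, w:F. ✗
t: successors {u, v, x}; ~p there: u:T, v:T, x:T. ✓
u: successors {x}; ~p there: x:T. ✓
v: no successors, so <>~p fails. ✗
w: no successors, so <>~p fails. ✗
x: successors {x}; ~p there: x:T. ✓
That's 3 of 6 worlds, so 3/6 = 1/2.

1/2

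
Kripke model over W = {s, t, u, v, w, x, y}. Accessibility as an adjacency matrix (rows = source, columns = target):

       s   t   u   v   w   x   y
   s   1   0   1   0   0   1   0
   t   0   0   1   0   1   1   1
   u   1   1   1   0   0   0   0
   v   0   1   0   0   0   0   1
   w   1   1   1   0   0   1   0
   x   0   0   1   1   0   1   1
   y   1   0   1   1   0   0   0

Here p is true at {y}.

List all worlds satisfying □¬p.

{s, u, w, y}

s: successors {s, u, x}; ¬p there: s:T, u:T, x:T. ✓
t: successors {u, w, x, y}; ¬p there: u:T, w:T, x:T, y:F. ✗
u: successors {s, t, u}; ¬p there: s:T, t:T, u:T. ✓
v: successors {t, y}; ¬p there: t:T, y:F. ✗
w: successors {s, t, u, x}; ¬p there: s:T, t:T, u:T, x:T. ✓
x: successors {u, v, x, y}; ¬p there: u:T, v:T, x:T, y:F. ✗
y: successors {s, u, v}; ¬p there: s:T, u:T, v:T. ✓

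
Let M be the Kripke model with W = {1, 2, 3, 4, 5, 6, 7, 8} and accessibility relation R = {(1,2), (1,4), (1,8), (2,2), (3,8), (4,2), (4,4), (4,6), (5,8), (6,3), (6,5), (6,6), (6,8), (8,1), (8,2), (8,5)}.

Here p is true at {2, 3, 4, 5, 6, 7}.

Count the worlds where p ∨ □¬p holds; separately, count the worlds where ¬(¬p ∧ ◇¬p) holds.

6 and 6

For p ∨ □¬p:
1: p is F, □¬p is F. ✗
2: p is T, □¬p is F. ✓
3: p is T, □¬p is T. ✓
4: p is T, □¬p is F. ✓
5: p is T, □¬p is T. ✓
6: p is T, □¬p is F. ✓
7: p is T, □¬p is T. ✓
8: p is F, □¬p is F. ✗
— 6 worlds.
For ¬(¬p ∧ ◇¬p):
1: ¬p ∧ ◇¬p is T. ✗
2: ¬p ∧ ◇¬p is F. ✓
3: ¬p ∧ ◇¬p is F. ✓
4: ¬p ∧ ◇¬p is F. ✓
5: ¬p ∧ ◇¬p is F. ✓
6: ¬p ∧ ◇¬p is F. ✓
7: ¬p ∧ ◇¬p is F. ✓
8: ¬p ∧ ◇¬p is T. ✗
— 6 worlds.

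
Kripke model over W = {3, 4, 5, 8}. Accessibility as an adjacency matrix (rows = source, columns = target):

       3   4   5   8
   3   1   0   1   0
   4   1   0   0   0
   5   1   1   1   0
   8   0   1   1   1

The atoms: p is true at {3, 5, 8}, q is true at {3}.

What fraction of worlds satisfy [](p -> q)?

3: successors {3, 5}; p -> q there: 3:T, 5:F. ✗
4: successors {3}; p -> q there: 3:T. ✓
5: successors {3, 4, 5}; p -> q there: 3:T, 4:T, 5:F. ✗
8: successors {4, 5, 8}; p -> q there: 4:T, 5:F, 8:F. ✗
That's 1 of 4 worlds, so 1/4.

1/4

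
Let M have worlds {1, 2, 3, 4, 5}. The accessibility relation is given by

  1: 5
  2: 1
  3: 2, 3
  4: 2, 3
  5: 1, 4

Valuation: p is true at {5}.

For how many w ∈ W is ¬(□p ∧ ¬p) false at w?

1: □p ∧ ¬p is T. ✗
2: □p ∧ ¬p is F. ✓
3: □p ∧ ¬p is F. ✓
4: □p ∧ ¬p is F. ✓
5: □p ∧ ¬p is F. ✓
Satisfying worlds: {2, 3, 4, 5}.
So ¬(□p ∧ ¬p) fails at the other 1 world.

1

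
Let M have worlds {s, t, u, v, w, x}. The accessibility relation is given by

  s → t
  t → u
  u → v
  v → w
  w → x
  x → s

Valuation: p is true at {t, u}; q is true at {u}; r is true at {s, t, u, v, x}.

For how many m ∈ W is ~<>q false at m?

s: <>q is F. ✓
t: <>q is T. ✗
u: <>q is F. ✓
v: <>q is F. ✓
w: <>q is F. ✓
x: <>q is F. ✓
Satisfying worlds: {s, u, v, w, x}.
So ~<>q fails at the other 1 world.

1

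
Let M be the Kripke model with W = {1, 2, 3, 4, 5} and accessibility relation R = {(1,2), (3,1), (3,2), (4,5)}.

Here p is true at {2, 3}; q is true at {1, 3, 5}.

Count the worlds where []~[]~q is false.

3

1: successors {2}; ~[]~q there: 2:F. ✗
2: no successors, so []~[]~q holds vacuously. ✓
3: successors {1, 2}; ~[]~q there: 1:F, 2:F. ✗
4: successors {5}; ~[]~q there: 5:F. ✗
5: no successors, so []~[]~q holds vacuously. ✓
Satisfying worlds: {2, 5}.
So []~[]~q fails at the other 3 worlds.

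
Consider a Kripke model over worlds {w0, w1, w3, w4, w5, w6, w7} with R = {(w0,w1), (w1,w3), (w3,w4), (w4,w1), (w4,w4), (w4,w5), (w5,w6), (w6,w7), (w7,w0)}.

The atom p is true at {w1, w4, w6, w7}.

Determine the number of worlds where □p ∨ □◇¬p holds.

4

w0: □p is T, □◇¬p is T. ✓
w1: □p is F, □◇¬p is F. ✗
w3: □p is T, □◇¬p is T. ✓
w4: □p is F, □◇¬p is F. ✗
w5: □p is T, □◇¬p is F. ✓
w6: □p is T, □◇¬p is T. ✓
w7: □p is F, □◇¬p is F. ✗
Satisfying worlds: {w0, w3, w5, w6}.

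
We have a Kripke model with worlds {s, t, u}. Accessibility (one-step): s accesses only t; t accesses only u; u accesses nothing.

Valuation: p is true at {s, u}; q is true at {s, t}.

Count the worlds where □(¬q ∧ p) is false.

1

s: successors {t}; ¬q ∧ p there: t:F. ✗
t: successors {u}; ¬q ∧ p there: u:T. ✓
u: no successors, so □(¬q ∧ p) holds vacuously. ✓
Satisfying worlds: {t, u}.
So □(¬q ∧ p) fails at the other 1 world.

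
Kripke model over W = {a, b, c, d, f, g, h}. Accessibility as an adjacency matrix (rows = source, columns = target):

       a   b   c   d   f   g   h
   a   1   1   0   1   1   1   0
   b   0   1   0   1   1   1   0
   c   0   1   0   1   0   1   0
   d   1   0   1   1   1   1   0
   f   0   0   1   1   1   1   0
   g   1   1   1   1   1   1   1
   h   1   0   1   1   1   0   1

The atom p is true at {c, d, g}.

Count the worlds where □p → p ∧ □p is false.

a: □p is F, p ∧ □p is F. ✓
b: □p is F, p ∧ □p is F. ✓
c: □p is F, p ∧ □p is F. ✓
d: □p is F, p ∧ □p is F. ✓
f: □p is F, p ∧ □p is F. ✓
g: □p is F, p ∧ □p is F. ✓
h: □p is F, p ∧ □p is F. ✓
Satisfying worlds: {a, b, c, d, f, g, h}.
So □p → p ∧ □p fails at the other 0 worlds.

0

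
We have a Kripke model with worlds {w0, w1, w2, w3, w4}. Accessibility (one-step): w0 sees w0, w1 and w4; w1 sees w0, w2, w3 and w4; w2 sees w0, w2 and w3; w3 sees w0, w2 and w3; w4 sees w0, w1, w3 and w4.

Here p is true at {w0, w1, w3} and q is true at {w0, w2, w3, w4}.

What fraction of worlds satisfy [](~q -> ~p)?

w0: successors {w0, w1, w4}; ~q -> ~p there: w0:T, w1:F, w4:T. ✗
w1: successors {w0, w2, w3, w4}; ~q -> ~p there: w0:T, w2:T, w3:T, w4:T. ✓
w2: successors {w0, w2, w3}; ~q -> ~p there: w0:T, w2:T, w3:T. ✓
w3: successors {w0, w2, w3}; ~q -> ~p there: w0:T, w2:T, w3:T. ✓
w4: successors {w0, w1, w3, w4}; ~q -> ~p there: w0:T, w1:F, w3:T, w4:T. ✗
That's 3 of 5 worlds, so 3/5.

3/5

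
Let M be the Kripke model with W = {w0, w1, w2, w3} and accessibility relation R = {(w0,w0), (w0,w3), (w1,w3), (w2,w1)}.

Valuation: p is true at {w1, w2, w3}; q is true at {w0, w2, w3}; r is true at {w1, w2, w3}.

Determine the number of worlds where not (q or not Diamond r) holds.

1

w0: q or not Diamond r is T. ✗
w1: q or not Diamond r is F. ✓
w2: q or not Diamond r is T. ✗
w3: q or not Diamond r is T. ✗
Satisfying worlds: {w1}.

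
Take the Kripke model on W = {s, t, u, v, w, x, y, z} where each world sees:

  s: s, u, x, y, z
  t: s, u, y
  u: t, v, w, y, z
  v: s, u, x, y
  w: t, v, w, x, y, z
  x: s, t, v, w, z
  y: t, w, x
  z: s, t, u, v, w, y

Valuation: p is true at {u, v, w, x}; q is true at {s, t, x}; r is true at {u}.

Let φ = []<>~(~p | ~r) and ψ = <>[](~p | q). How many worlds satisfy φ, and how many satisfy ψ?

For []<>~(~p | ~r):
s: successors {s, u, x, y, z}; <>~(~p | ~r) there: s:T, u:F, x:F, y:F, z:T. ✗
t: successors {s, u, y}; <>~(~p | ~r) there: s:T, u:F, y:F. ✗
u: successors {t, v, w, y, z}; <>~(~p | ~r) there: t:T, v:T, w:F, y:F, z:T. ✗
v: successors {s, u, x, y}; <>~(~p | ~r) there: s:T, u:F, x:F, y:F. ✗
w: successors {t, v, w, x, y, z}; <>~(~p | ~r) there: t:T, v:T, w:F, x:F, y:F, z:T. ✗
x: successors {s, t, v, w, z}; <>~(~p | ~r) there: s:T, t:T, v:T, w:F, z:T. ✗
y: successors {t, w, x}; <>~(~p | ~r) there: t:T, w:F, x:F. ✗
z: successors {s, t, u, v, w, y}; <>~(~p | ~r) there: s:T, t:T, u:F, v:T, w:F, y:F. ✗
— 0 worlds.
For <>[](~p | q):
s: successors {s, u, x, y, z}; [](~p | q) there: s:F, u:F, x:F, y:F, z:F. ✗
t: successors {s, u, y}; [](~p | q) there: s:F, u:F, y:F. ✗
u: successors {t, v, w, y, z}; [](~p | q) there: t:F, v:F, w:F, y:F, z:F. ✗
v: successors {s, u, x, y}; [](~p | q) there: s:F, u:F, x:F, y:F. ✗
w: successors {t, v, w, x, y, z}; [](~p | q) there: t:F, v:F, w:F, x:F, y:F, z:F. ✗
x: successors {s, t, v, w, z}; [](~p | q) there: s:F, t:F, v:F, w:F, z:F. ✗
y: successors {t, w, x}; [](~p | q) there: t:F, w:F, x:F. ✗
z: successors {s, t, u, v, w, y}; [](~p | q) there: s:F, t:F, u:F, v:F, w:F, y:F. ✗
— 0 worlds.

0 and 0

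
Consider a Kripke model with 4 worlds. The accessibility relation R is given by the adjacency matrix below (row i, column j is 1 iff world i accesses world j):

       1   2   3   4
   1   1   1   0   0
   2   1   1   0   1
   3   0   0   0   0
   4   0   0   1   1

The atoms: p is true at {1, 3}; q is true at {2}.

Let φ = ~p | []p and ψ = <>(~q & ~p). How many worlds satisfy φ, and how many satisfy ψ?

3 and 2

For ~p | []p:
1: ~p is F, []p is F. ✗
2: ~p is T, []p is F. ✓
3: ~p is F, []p is T. ✓
4: ~p is T, []p is F. ✓
— 3 worlds.
For <>(~q & ~p):
1: successors {1, 2}; ~q & ~p there: 1:F, 2:F. ✗
2: successors {1, 2, 4}; ~q & ~p there: 1:F, 2:F, 4:T. ✓
3: no successors, so <>(~q & ~p) fails. ✗
4: successors {3, 4}; ~q & ~p there: 3:F, 4:T. ✓
— 2 worlds.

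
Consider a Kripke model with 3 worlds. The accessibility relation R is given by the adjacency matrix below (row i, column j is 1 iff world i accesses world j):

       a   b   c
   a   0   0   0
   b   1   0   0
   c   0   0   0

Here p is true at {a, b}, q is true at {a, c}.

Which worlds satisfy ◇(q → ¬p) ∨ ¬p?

{c}

a: ◇(q → ¬p) is F, ¬p is F. ✗
b: ◇(q → ¬p) is F, ¬p is F. ✗
c: ◇(q → ¬p) is F, ¬p is T. ✓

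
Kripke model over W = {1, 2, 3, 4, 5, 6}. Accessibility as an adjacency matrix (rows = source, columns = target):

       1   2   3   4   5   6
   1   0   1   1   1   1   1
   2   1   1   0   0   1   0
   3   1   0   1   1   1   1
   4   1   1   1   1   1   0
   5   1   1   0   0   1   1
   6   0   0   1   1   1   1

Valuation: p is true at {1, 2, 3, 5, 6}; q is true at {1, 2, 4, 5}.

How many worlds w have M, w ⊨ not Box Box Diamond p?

1: Box Box Diamond p is T. ✗
2: Box Box Diamond p is T. ✗
3: Box Box Diamond p is T. ✗
4: Box Box Diamond p is T. ✗
5: Box Box Diamond p is T. ✗
6: Box Box Diamond p is T. ✗
Satisfying worlds: ∅.

0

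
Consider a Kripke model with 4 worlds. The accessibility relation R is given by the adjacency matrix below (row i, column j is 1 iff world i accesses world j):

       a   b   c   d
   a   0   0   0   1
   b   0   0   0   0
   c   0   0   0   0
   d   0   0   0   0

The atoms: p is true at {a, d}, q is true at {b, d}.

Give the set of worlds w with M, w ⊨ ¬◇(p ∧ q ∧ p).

{b, c, d}

a: ◇(p ∧ q ∧ p) is T. ✗
b: ◇(p ∧ q ∧ p) is F. ✓
c: ◇(p ∧ q ∧ p) is F. ✓
d: ◇(p ∧ q ∧ p) is F. ✓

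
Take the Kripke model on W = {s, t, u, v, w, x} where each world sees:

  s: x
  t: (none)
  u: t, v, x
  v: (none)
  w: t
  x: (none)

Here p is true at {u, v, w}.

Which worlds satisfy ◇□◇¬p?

s: successors {x}; □◇¬p there: x:T. ✓
t: no successors, so ◇□◇¬p fails. ✗
u: successors {t, v, x}; □◇¬p there: t:T, v:T, x:T. ✓
v: no successors, so ◇□◇¬p fails. ✗
w: successors {t}; □◇¬p there: t:T. ✓
x: no successors, so ◇□◇¬p fails. ✗

{s, u, w}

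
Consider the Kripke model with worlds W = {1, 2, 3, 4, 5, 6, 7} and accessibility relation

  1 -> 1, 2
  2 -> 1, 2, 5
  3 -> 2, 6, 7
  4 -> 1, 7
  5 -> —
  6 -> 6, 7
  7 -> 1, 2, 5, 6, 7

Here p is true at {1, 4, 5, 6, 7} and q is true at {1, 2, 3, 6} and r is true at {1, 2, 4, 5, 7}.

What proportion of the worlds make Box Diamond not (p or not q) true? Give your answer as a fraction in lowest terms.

3/7

1: successors {1, 2}; Diamond not (p or not q) there: 1:T, 2:T. ✓
2: successors {1, 2, 5}; Diamond not (p or not q) there: 1:T, 2:T, 5:F. ✗
3: successors {2, 6, 7}; Diamond not (p or not q) there: 2:T, 6:F, 7:T. ✗
4: successors {1, 7}; Diamond not (p or not q) there: 1:T, 7:T. ✓
5: no successors, so Box Diamond not (p or not q) holds vacuously. ✓
6: successors {6, 7}; Diamond not (p or not q) there: 6:F, 7:T. ✗
7: successors {1, 2, 5, 6, 7}; Diamond not (p or not q) there: 1:T, 2:T, 5:F, 6:F, 7:T. ✗
That's 3 of 7 worlds, so 3/7.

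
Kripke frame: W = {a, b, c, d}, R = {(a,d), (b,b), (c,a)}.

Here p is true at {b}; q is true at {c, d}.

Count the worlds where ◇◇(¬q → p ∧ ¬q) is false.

a: successors {d}; ◇(¬q → p ∧ ¬q) there: d:F. ✗
b: successors {b}; ◇(¬q → p ∧ ¬q) there: b:T. ✓
c: successors {a}; ◇(¬q → p ∧ ¬q) there: a:T. ✓
d: no successors, so ◇◇(¬q → p ∧ ¬q) fails. ✗
Satisfying worlds: {b, c}.
So ◇◇(¬q → p ∧ ¬q) fails at the other 2 worlds.

2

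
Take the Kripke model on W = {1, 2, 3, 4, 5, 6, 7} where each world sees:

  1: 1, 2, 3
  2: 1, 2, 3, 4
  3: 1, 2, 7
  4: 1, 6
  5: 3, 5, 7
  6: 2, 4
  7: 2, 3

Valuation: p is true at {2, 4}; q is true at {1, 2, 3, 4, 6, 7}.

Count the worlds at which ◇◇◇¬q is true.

1

1: successors {1, 2, 3}; ◇◇¬q there: 1:F, 2:F, 3:F. ✗
2: successors {1, 2, 3, 4}; ◇◇¬q there: 1:F, 2:F, 3:F, 4:F. ✗
3: successors {1, 2, 7}; ◇◇¬q there: 1:F, 2:F, 7:F. ✗
4: successors {1, 6}; ◇◇¬q there: 1:F, 6:F. ✗
5: successors {3, 5, 7}; ◇◇¬q there: 3:F, 5:T, 7:F. ✓
6: successors {2, 4}; ◇◇¬q there: 2:F, 4:F. ✗
7: successors {2, 3}; ◇◇¬q there: 2:F, 3:F. ✗
Satisfying worlds: {5}.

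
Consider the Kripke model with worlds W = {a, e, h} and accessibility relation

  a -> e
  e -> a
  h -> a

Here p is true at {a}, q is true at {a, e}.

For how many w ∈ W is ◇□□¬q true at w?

0

a: successors {e}; □□¬q there: e:F. ✗
e: successors {a}; □□¬q there: a:F. ✗
h: successors {a}; □□¬q there: a:F. ✗
Satisfying worlds: ∅.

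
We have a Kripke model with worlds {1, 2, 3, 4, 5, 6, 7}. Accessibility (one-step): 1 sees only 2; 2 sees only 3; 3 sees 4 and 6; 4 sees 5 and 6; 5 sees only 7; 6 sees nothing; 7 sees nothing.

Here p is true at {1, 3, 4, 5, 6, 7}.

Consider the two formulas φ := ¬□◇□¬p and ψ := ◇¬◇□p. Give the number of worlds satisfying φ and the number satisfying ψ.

For ¬□◇□¬p:
1: □◇□¬p is F. ✓
2: □◇□¬p is T. ✗
3: □◇□¬p is F. ✓
4: □◇□¬p is F. ✓
5: □◇□¬p is F. ✓
6: □◇□¬p is T. ✗
7: □◇□¬p is T. ✗
— 4 worlds.
For ◇¬◇□p:
1: successors {2}; ¬◇□p there: 2:F. ✗
2: successors {3}; ¬◇□p there: 3:F. ✗
3: successors {4, 6}; ¬◇□p there: 4:F, 6:T. ✓
4: successors {5, 6}; ¬◇□p there: 5:F, 6:T. ✓
5: successors {7}; ¬◇□p there: 7:T. ✓
6: no successors, so ◇¬◇□p fails. ✗
7: no successors, so ◇¬◇□p fails. ✗
— 3 worlds.

4 and 3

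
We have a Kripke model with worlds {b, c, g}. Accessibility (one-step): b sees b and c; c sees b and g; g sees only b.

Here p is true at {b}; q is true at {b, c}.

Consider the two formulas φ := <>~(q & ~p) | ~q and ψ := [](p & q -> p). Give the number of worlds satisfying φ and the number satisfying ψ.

For <>~(q & ~p) | ~q:
b: <>~(q & ~p) is T, ~q is F. ✓
c: <>~(q & ~p) is T, ~q is F. ✓
g: <>~(q & ~p) is T, ~q is T. ✓
— 3 worlds.
For [](p & q -> p):
b: successors {b, c}; p & q -> p there: b:T, c:T. ✓
c: successors {b, g}; p & q -> p there: b:T, g:T. ✓
g: successors {b}; p & q -> p there: b:T. ✓
— 3 worlds.

3 and 3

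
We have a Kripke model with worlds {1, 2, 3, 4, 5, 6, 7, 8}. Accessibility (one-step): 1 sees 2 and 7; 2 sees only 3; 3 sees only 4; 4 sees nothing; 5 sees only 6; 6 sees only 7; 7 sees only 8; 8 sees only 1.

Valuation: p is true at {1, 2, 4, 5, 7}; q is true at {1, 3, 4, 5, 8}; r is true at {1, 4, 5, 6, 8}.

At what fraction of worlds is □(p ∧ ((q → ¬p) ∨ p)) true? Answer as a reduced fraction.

5/8

1: successors {2, 7}; p ∧ ((q → ¬p) ∨ p) there: 2:T, 7:T. ✓
2: successors {3}; p ∧ ((q → ¬p) ∨ p) there: 3:F. ✗
3: successors {4}; p ∧ ((q → ¬p) ∨ p) there: 4:T. ✓
4: no successors, so □(p ∧ ((q → ¬p) ∨ p)) holds vacuously. ✓
5: successors {6}; p ∧ ((q → ¬p) ∨ p) there: 6:F. ✗
6: successors {7}; p ∧ ((q → ¬p) ∨ p) there: 7:T. ✓
7: successors {8}; p ∧ ((q → ¬p) ∨ p) there: 8:F. ✗
8: successors {1}; p ∧ ((q → ¬p) ∨ p) there: 1:T. ✓
That's 5 of 8 worlds, so 5/8.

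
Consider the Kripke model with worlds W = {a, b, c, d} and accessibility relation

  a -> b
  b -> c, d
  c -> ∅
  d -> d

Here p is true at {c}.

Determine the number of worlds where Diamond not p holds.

3

a: successors {b}; not p there: b:T. ✓
b: successors {c, d}; not p there: c:F, d:T. ✓
c: no successors, so Diamond not p fails. ✗
d: successors {d}; not p there: d:T. ✓
Satisfying worlds: {a, b, d}.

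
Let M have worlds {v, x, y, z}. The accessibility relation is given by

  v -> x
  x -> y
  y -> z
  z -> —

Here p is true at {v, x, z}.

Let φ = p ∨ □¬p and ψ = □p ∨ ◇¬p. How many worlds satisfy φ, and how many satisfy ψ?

3 and 4

For p ∨ □¬p:
v: p is T, □¬p is F. ✓
x: p is T, □¬p is T. ✓
y: p is F, □¬p is F. ✗
z: p is T, □¬p is T. ✓
— 3 worlds.
For □p ∨ ◇¬p:
v: □p is T, ◇¬p is F. ✓
x: □p is F, ◇¬p is T. ✓
y: □p is T, ◇¬p is F. ✓
z: □p is T, ◇¬p is F. ✓
— 4 worlds.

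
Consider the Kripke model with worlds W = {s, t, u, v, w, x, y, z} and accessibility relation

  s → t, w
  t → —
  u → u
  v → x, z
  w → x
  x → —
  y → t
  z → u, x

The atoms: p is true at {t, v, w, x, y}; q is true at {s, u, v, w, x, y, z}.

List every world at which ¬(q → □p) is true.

{u, v, z}

s: q → □p is T. ✗
t: q → □p is T. ✗
u: q → □p is F. ✓
v: q → □p is F. ✓
w: q → □p is T. ✗
x: q → □p is T. ✗
y: q → □p is T. ✗
z: q → □p is F. ✓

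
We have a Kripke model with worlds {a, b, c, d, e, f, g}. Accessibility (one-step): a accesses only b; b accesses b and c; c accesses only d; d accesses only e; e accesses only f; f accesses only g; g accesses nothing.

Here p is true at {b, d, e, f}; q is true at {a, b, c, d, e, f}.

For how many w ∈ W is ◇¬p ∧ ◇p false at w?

6

a: ◇¬p is F, ◇p is T. ✗
b: ◇¬p is T, ◇p is T. ✓
c: ◇¬p is F, ◇p is T. ✗
d: ◇¬p is F, ◇p is T. ✗
e: ◇¬p is F, ◇p is T. ✗
f: ◇¬p is T, ◇p is F. ✗
g: ◇¬p is F, ◇p is F. ✗
Satisfying worlds: {b}.
So ◇¬p ∧ ◇p fails at the other 6 worlds.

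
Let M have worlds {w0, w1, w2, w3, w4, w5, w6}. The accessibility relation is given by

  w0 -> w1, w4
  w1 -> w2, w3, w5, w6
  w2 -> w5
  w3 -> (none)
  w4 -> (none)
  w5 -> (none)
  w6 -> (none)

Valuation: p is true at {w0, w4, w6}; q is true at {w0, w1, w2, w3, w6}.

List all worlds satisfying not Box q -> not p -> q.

w0: not Box q is T, not p -> q is T. ✓
w1: not Box q is T, not p -> q is T. ✓
w2: not Box q is T, not p -> q is T. ✓
w3: not Box q is F, not p -> q is T. ✓
w4: not Box q is F, not p -> q is T. ✓
w5: not Box q is F, not p -> q is F. ✓
w6: not Box q is F, not p -> q is T. ✓

{w0, w1, w2, w3, w4, w5, w6}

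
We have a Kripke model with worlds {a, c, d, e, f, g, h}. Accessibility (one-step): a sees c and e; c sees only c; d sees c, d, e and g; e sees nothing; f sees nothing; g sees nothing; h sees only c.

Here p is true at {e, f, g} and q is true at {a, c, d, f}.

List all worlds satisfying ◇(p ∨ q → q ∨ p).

a: successors {c, e}; p ∨ q → q ∨ p there: c:T, e:T. ✓
c: successors {c}; p ∨ q → q ∨ p there: c:T. ✓
d: successors {c, d, e, g}; p ∨ q → q ∨ p there: c:T, d:T, e:T, g:T. ✓
e: no successors, so ◇(p ∨ q → q ∨ p) fails. ✗
f: no successors, so ◇(p ∨ q → q ∨ p) fails. ✗
g: no successors, so ◇(p ∨ q → q ∨ p) fails. ✗
h: successors {c}; p ∨ q → q ∨ p there: c:T. ✓

{a, c, d, h}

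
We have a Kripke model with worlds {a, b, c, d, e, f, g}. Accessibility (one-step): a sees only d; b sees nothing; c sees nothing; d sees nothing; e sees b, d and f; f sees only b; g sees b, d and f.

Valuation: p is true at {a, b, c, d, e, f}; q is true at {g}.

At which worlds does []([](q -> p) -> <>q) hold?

{b, c, d}

a: successors {d}; [](q -> p) -> <>q there: d:F. ✗
b: no successors, so []([](q -> p) -> <>q) holds vacuously. ✓
c: no successors, so []([](q -> p) -> <>q) holds vacuously. ✓
d: no successors, so []([](q -> p) -> <>q) holds vacuously. ✓
e: successors {b, d, f}; [](q -> p) -> <>q there: b:F, d:F, f:F. ✗
f: successors {b}; [](q -> p) -> <>q there: b:F. ✗
g: successors {b, d, f}; [](q -> p) -> <>q there: b:F, d:F, f:F. ✗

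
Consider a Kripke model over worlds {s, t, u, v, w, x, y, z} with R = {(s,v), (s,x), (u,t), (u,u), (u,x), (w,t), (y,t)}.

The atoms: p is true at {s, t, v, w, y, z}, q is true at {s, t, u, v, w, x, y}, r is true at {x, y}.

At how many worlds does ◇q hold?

4

s: successors {v, x}; q there: v:T, x:T. ✓
t: no successors, so ◇q fails. ✗
u: successors {t, u, x}; q there: t:T, u:T, x:T. ✓
v: no successors, so ◇q fails. ✗
w: successors {t}; q there: t:T. ✓
x: no successors, so ◇q fails. ✗
y: successors {t}; q there: t:T. ✓
z: no successors, so ◇q fails. ✗
Satisfying worlds: {s, u, w, y}.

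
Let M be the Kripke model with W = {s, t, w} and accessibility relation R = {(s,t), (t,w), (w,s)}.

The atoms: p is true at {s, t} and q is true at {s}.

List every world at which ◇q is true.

s: successors {t}; q there: t:F. ✗
t: successors {w}; q there: w:F. ✗
w: successors {s}; q there: s:T. ✓

{w}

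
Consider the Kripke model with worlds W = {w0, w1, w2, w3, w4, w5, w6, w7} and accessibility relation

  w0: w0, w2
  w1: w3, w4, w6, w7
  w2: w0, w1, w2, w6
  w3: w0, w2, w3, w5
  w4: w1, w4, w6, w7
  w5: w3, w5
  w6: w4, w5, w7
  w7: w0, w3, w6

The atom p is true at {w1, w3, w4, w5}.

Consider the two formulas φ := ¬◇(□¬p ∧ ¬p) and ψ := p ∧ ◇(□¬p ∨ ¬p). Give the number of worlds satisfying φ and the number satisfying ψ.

4 and 3

For ¬◇(□¬p ∧ ¬p):
w0: ◇(□¬p ∧ ¬p) is T. ✗
w1: ◇(□¬p ∧ ¬p) is F. ✓
w2: ◇(□¬p ∧ ¬p) is T. ✗
w3: ◇(□¬p ∧ ¬p) is T. ✗
w4: ◇(□¬p ∧ ¬p) is F. ✓
w5: ◇(□¬p ∧ ¬p) is F. ✓
w6: ◇(□¬p ∧ ¬p) is F. ✓
w7: ◇(□¬p ∧ ¬p) is T. ✗
— 4 worlds.
For p ∧ ◇(□¬p ∨ ¬p):
w0: p is F, ◇(□¬p ∨ ¬p) is T. ✗
w1: p is T, ◇(□¬p ∨ ¬p) is T. ✓
w2: p is F, ◇(□¬p ∨ ¬p) is T. ✗
w3: p is T, ◇(□¬p ∨ ¬p) is T. ✓
w4: p is T, ◇(□¬p ∨ ¬p) is T. ✓
w5: p is T, ◇(□¬p ∨ ¬p) is F. ✗
w6: p is F, ◇(□¬p ∨ ¬p) is T. ✗
w7: p is F, ◇(□¬p ∨ ¬p) is T. ✗
— 3 worlds.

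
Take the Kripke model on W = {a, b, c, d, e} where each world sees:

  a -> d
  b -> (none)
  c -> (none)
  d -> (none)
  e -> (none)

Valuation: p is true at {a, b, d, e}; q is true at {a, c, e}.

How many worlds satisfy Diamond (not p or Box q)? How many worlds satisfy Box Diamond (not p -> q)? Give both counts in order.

For Diamond (not p or Box q):
a: successors {d}; not p or Box q there: d:T. ✓
b: no successors, so Diamond (not p or Box q) fails. ✗
c: no successors, so Diamond (not p or Box q) fails. ✗
d: no successors, so Diamond (not p or Box q) fails. ✗
e: no successors, so Diamond (not p or Box q) fails. ✗
— 1 world.
For Box Diamond (not p -> q):
a: successors {d}; Diamond (not p -> q) there: d:F. ✗
b: no successors, so Box Diamond (not p -> q) holds vacuously. ✓
c: no successors, so Box Diamond (not p -> q) holds vacuously. ✓
d: no successors, so Box Diamond (not p -> q) holds vacuously. ✓
e: no successors, so Box Diamond (not p -> q) holds vacuously. ✓
— 4 worlds.

1 and 4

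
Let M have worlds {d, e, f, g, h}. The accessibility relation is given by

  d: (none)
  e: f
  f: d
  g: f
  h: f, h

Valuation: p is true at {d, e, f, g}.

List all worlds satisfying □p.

{d, e, f, g}

d: no successors, so □p holds vacuously. ✓
e: successors {f}; p there: f:T. ✓
f: successors {d}; p there: d:T. ✓
g: successors {f}; p there: f:T. ✓
h: successors {f, h}; p there: f:T, h:F. ✗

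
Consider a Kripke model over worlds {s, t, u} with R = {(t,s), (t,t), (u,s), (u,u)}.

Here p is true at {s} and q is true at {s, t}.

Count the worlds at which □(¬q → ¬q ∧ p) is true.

2

s: no successors, so □(¬q → ¬q ∧ p) holds vacuously. ✓
t: successors {s, t}; ¬q → ¬q ∧ p there: s:T, t:T. ✓
u: successors {s, u}; ¬q → ¬q ∧ p there: s:T, u:F. ✗
Satisfying worlds: {s, t}.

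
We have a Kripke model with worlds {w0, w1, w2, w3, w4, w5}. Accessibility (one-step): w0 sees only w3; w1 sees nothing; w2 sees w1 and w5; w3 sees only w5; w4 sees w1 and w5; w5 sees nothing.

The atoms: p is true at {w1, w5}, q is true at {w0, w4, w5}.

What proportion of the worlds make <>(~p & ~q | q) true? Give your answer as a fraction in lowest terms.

2/3

w0: successors {w3}; ~p & ~q | q there: w3:T. ✓
w1: no successors, so <>(~p & ~q | q) fails. ✗
w2: successors {w1, w5}; ~p & ~q | q there: w1:F, w5:T. ✓
w3: successors {w5}; ~p & ~q | q there: w5:T. ✓
w4: successors {w1, w5}; ~p & ~q | q there: w1:F, w5:T. ✓
w5: no successors, so <>(~p & ~q | q) fails. ✗
That's 4 of 6 worlds, so 4/6 = 2/3.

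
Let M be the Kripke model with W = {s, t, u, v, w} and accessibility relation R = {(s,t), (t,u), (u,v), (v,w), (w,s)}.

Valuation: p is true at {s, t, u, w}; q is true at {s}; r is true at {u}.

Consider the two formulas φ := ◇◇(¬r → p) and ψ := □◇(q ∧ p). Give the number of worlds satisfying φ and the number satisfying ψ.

For ◇◇(¬r → p):
s: successors {t}; ◇(¬r → p) there: t:T. ✓
t: successors {u}; ◇(¬r → p) there: u:F. ✗
u: successors {v}; ◇(¬r → p) there: v:T. ✓
v: successors {w}; ◇(¬r → p) there: w:T. ✓
w: successors {s}; ◇(¬r → p) there: s:T. ✓
— 4 worlds.
For □◇(q ∧ p):
s: successors {t}; ◇(q ∧ p) there: t:F. ✗
t: successors {u}; ◇(q ∧ p) there: u:F. ✗
u: successors {v}; ◇(q ∧ p) there: v:F. ✗
v: successors {w}; ◇(q ∧ p) there: w:T. ✓
w: successors {s}; ◇(q ∧ p) there: s:F. ✗
— 1 world.

4 and 1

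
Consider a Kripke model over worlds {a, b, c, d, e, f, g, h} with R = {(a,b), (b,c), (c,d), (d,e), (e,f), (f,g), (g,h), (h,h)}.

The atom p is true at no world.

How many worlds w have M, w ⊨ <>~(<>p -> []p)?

a: successors {b}; ~(<>p -> []p) there: b:F. ✗
b: successors {c}; ~(<>p -> []p) there: c:F. ✗
c: successors {d}; ~(<>p -> []p) there: d:F. ✗
d: successors {e}; ~(<>p -> []p) there: e:F. ✗
e: successors {f}; ~(<>p -> []p) there: f:F. ✗
f: successors {g}; ~(<>p -> []p) there: g:F. ✗
g: successors {h}; ~(<>p -> []p) there: h:F. ✗
h: successors {h}; ~(<>p -> []p) there: h:F. ✗
Satisfying worlds: ∅.

0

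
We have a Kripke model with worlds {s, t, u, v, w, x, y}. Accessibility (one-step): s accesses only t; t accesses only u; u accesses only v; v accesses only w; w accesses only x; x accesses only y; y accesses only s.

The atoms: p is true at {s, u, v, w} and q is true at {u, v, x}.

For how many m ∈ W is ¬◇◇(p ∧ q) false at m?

s: ◇◇(p ∧ q) is T. ✗
t: ◇◇(p ∧ q) is T. ✗
u: ◇◇(p ∧ q) is F. ✓
v: ◇◇(p ∧ q) is F. ✓
w: ◇◇(p ∧ q) is F. ✓
x: ◇◇(p ∧ q) is F. ✓
y: ◇◇(p ∧ q) is F. ✓
Satisfying worlds: {u, v, w, x, y}.
So ¬◇◇(p ∧ q) fails at the other 2 worlds.

2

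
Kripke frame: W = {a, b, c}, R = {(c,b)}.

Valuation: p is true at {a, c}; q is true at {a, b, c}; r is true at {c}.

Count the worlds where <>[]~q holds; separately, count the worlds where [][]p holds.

1 and 3

For <>[]~q:
a: no successors, so <>[]~q fails. ✗
b: no successors, so <>[]~q fails. ✗
c: successors {b}; []~q there: b:T. ✓
— 1 world.
For [][]p:
a: no successors, so [][]p holds vacuously. ✓
b: no successors, so [][]p holds vacuously. ✓
c: successors {b}; []p there: b:T. ✓
— 3 worlds.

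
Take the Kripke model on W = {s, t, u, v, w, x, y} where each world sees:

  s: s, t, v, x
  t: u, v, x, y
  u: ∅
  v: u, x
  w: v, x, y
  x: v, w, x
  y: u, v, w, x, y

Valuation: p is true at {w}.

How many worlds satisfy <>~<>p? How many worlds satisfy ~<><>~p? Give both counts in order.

6 and 1

For <>~<>p:
s: successors {s, t, v, x}; ~<>p there: s:T, t:T, v:T, x:F. ✓
t: successors {u, v, x, y}; ~<>p there: u:T, v:T, x:F, y:F. ✓
u: no successors, so <>~<>p fails. ✗
v: successors {u, x}; ~<>p there: u:T, x:F. ✓
w: successors {v, x, y}; ~<>p there: v:T, x:F, y:F. ✓
x: successors {v, w, x}; ~<>p there: v:T, w:T, x:F. ✓
y: successors {u, v, w, x, y}; ~<>p there: u:T, v:T, w:T, x:F, y:F. ✓
— 6 worlds.
For ~<><>~p:
s: <><>~p is T. ✗
t: <><>~p is T. ✗
u: <><>~p is F. ✓
v: <><>~p is T. ✗
w: <><>~p is T. ✗
x: <><>~p is T. ✗
y: <><>~p is T. ✗
— 1 world.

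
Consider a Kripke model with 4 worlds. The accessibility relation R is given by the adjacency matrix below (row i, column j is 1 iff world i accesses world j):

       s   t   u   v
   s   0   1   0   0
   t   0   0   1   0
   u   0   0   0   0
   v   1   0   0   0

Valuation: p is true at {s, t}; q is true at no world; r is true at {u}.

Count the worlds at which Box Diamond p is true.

2

s: successors {t}; Diamond p there: t:F. ✗
t: successors {u}; Diamond p there: u:F. ✗
u: no successors, so Box Diamond p holds vacuously. ✓
v: successors {s}; Diamond p there: s:T. ✓
Satisfying worlds: {u, v}.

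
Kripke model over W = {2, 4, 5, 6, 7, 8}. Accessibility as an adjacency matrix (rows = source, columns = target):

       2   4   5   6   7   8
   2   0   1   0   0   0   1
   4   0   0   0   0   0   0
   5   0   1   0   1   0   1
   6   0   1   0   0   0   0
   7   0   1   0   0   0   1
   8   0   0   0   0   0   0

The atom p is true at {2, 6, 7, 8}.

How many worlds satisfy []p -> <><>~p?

4

2: []p is F, <><>~p is F. ✓
4: []p is T, <><>~p is F. ✗
5: []p is F, <><>~p is T. ✓
6: []p is F, <><>~p is F. ✓
7: []p is F, <><>~p is F. ✓
8: []p is T, <><>~p is F. ✗
Satisfying worlds: {2, 5, 6, 7}.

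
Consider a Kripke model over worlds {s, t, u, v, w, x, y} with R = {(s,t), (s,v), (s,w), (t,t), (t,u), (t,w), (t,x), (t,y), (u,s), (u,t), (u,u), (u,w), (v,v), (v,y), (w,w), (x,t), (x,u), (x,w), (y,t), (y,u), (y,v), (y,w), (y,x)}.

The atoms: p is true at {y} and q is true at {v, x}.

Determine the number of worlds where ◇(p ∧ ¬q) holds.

s: successors {t, v, w}; p ∧ ¬q there: t:F, v:F, w:F. ✗
t: successors {t, u, w, x, y}; p ∧ ¬q there: t:F, u:F, w:F, x:F, y:T. ✓
u: successors {s, t, u, w}; p ∧ ¬q there: s:F, t:F, u:F, w:F. ✗
v: successors {v, y}; p ∧ ¬q there: v:F, y:T. ✓
w: successors {w}; p ∧ ¬q there: w:F. ✗
x: successors {t, u, w}; p ∧ ¬q there: t:F, u:F, w:F. ✗
y: successors {t, u, v, w, x}; p ∧ ¬q there: t:F, u:F, v:F, w:F, x:F. ✗
Satisfying worlds: {t, v}.

2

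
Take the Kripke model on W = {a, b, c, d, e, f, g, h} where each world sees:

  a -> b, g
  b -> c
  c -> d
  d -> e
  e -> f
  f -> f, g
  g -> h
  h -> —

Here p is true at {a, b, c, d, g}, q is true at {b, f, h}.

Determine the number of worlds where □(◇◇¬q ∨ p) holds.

7

a: successors {b, g}; ◇◇¬q ∨ p there: b:T, g:T. ✓
b: successors {c}; ◇◇¬q ∨ p there: c:T. ✓
c: successors {d}; ◇◇¬q ∨ p there: d:T. ✓
d: successors {e}; ◇◇¬q ∨ p there: e:T. ✓
e: successors {f}; ◇◇¬q ∨ p there: f:T. ✓
f: successors {f, g}; ◇◇¬q ∨ p there: f:T, g:T. ✓
g: successors {h}; ◇◇¬q ∨ p there: h:F. ✗
h: no successors, so □(◇◇¬q ∨ p) holds vacuously. ✓
Satisfying worlds: {a, b, c, d, e, f, h}.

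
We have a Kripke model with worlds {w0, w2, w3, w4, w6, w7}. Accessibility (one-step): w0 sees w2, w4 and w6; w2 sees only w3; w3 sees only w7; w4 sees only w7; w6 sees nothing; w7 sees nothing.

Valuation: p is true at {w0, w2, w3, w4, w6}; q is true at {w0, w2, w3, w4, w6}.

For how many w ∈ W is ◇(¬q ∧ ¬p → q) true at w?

w0: successors {w2, w4, w6}; ¬q ∧ ¬p → q there: w2:T, w4:T, w6:T. ✓
w2: successors {w3}; ¬q ∧ ¬p → q there: w3:T. ✓
w3: successors {w7}; ¬q ∧ ¬p → q there: w7:F. ✗
w4: successors {w7}; ¬q ∧ ¬p → q there: w7:F. ✗
w6: no successors, so ◇(¬q ∧ ¬p → q) fails. ✗
w7: no successors, so ◇(¬q ∧ ¬p → q) fails. ✗
Satisfying worlds: {w0, w2}.

2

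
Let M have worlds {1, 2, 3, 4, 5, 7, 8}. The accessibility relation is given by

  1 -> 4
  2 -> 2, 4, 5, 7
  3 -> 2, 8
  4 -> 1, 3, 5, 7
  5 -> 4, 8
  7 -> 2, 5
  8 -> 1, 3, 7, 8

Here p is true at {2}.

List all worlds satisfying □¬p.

1: successors {4}; ¬p there: 4:T. ✓
2: successors {2, 4, 5, 7}; ¬p there: 2:F, 4:T, 5:T, 7:T. ✗
3: successors {2, 8}; ¬p there: 2:F, 8:T. ✗
4: successors {1, 3, 5, 7}; ¬p there: 1:T, 3:T, 5:T, 7:T. ✓
5: successors {4, 8}; ¬p there: 4:T, 8:T. ✓
7: successors {2, 5}; ¬p there: 2:F, 5:T. ✗
8: successors {1, 3, 7, 8}; ¬p there: 1:T, 3:T, 7:T, 8:T. ✓

{1, 4, 5, 8}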